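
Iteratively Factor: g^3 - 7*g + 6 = (g - 1)*(g^2 + g - 6) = (g - 1)*(g + 3)*(g - 2)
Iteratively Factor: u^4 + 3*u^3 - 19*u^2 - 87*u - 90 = (u + 3)*(u^3 - 19*u - 30) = (u + 2)*(u + 3)*(u^2 - 2*u - 15) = (u - 5)*(u + 2)*(u + 3)*(u + 3)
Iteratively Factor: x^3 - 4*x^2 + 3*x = (x)*(x^2 - 4*x + 3) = x*(x - 3)*(x - 1)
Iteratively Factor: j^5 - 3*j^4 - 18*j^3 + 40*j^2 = (j - 2)*(j^4 - j^3 - 20*j^2) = (j - 2)*(j + 4)*(j^3 - 5*j^2) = j*(j - 2)*(j + 4)*(j^2 - 5*j) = j^2*(j - 2)*(j + 4)*(j - 5)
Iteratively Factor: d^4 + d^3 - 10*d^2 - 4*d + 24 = (d - 2)*(d^3 + 3*d^2 - 4*d - 12) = (d - 2)*(d + 3)*(d^2 - 4) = (d - 2)*(d + 2)*(d + 3)*(d - 2)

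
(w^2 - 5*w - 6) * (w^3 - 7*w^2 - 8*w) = w^5 - 12*w^4 + 21*w^3 + 82*w^2 + 48*w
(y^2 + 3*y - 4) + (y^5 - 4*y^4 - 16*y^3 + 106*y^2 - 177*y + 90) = y^5 - 4*y^4 - 16*y^3 + 107*y^2 - 174*y + 86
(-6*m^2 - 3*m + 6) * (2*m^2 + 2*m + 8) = -12*m^4 - 18*m^3 - 42*m^2 - 12*m + 48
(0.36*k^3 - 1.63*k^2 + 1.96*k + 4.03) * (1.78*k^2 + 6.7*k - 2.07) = 0.6408*k^5 - 0.4894*k^4 - 8.1774*k^3 + 23.6795*k^2 + 22.9438*k - 8.3421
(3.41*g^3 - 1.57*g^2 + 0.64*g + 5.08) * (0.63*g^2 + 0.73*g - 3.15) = 2.1483*g^5 + 1.5002*g^4 - 11.4844*g^3 + 8.6131*g^2 + 1.6924*g - 16.002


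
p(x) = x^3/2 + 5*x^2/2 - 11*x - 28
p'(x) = 3*x^2/2 + 5*x - 11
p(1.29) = -36.96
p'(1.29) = -2.05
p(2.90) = -26.68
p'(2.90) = 16.12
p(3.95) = -1.63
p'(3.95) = 32.15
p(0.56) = -33.29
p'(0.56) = -7.73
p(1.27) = -36.91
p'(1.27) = -2.23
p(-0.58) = -20.88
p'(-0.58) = -13.40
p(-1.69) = -4.68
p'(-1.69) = -15.17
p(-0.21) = -25.58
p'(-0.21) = -11.98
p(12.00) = 1064.00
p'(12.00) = 265.00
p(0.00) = -28.00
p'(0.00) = -11.00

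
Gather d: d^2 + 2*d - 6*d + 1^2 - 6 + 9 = d^2 - 4*d + 4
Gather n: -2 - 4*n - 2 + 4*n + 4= 0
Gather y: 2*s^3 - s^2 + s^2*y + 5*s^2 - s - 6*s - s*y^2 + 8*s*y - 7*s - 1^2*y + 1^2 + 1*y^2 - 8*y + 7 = 2*s^3 + 4*s^2 - 14*s + y^2*(1 - s) + y*(s^2 + 8*s - 9) + 8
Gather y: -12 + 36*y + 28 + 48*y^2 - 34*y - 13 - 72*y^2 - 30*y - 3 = -24*y^2 - 28*y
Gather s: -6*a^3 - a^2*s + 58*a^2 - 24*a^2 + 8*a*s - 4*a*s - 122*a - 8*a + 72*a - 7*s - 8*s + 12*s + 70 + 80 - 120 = -6*a^3 + 34*a^2 - 58*a + s*(-a^2 + 4*a - 3) + 30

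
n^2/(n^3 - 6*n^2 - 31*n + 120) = n^2/(n^3 - 6*n^2 - 31*n + 120)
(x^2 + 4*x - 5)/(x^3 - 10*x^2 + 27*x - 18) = (x + 5)/(x^2 - 9*x + 18)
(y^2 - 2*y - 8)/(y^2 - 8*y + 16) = (y + 2)/(y - 4)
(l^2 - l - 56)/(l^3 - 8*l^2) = (l + 7)/l^2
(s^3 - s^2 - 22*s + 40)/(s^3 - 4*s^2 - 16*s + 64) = (s^2 + 3*s - 10)/(s^2 - 16)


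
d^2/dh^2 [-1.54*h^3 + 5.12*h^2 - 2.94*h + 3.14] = 10.24 - 9.24*h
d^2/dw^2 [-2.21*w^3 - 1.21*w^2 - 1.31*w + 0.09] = -13.26*w - 2.42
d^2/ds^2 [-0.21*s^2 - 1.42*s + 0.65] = -0.420000000000000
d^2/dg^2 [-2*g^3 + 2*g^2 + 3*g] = 4 - 12*g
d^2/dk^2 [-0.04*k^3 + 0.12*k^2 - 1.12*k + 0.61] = 0.24 - 0.24*k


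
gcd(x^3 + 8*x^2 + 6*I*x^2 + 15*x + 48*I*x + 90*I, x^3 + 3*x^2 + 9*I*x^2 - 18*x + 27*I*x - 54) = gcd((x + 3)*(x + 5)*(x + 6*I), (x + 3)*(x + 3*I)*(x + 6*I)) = x^2 + x*(3 + 6*I) + 18*I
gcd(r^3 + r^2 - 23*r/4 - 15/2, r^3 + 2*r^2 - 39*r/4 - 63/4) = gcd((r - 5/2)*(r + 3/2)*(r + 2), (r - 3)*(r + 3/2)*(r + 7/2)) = r + 3/2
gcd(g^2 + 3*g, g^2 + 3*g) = g^2 + 3*g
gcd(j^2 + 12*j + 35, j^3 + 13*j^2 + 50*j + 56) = j + 7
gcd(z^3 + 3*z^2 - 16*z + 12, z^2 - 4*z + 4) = z - 2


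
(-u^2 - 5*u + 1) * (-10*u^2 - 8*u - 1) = 10*u^4 + 58*u^3 + 31*u^2 - 3*u - 1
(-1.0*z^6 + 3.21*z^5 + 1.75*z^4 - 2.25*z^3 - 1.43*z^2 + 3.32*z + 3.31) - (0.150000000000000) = -1.0*z^6 + 3.21*z^5 + 1.75*z^4 - 2.25*z^3 - 1.43*z^2 + 3.32*z + 3.16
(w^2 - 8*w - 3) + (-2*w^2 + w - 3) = -w^2 - 7*w - 6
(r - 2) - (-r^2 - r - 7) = r^2 + 2*r + 5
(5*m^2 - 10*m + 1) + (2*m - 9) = 5*m^2 - 8*m - 8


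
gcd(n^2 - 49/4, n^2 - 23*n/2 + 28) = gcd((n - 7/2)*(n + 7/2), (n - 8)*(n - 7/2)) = n - 7/2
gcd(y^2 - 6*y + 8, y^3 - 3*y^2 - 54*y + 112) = y - 2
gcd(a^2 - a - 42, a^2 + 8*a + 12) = a + 6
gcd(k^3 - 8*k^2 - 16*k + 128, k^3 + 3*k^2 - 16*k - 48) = k^2 - 16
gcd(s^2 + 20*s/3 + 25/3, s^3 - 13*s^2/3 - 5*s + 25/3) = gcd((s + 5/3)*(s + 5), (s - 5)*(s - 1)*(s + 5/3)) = s + 5/3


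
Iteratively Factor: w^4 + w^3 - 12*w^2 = (w)*(w^3 + w^2 - 12*w) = w*(w - 3)*(w^2 + 4*w) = w^2*(w - 3)*(w + 4)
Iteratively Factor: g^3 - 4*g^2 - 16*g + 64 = (g - 4)*(g^2 - 16) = (g - 4)*(g + 4)*(g - 4)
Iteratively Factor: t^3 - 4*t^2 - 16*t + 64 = (t - 4)*(t^2 - 16) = (t - 4)*(t + 4)*(t - 4)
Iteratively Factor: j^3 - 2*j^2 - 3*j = (j + 1)*(j^2 - 3*j) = j*(j + 1)*(j - 3)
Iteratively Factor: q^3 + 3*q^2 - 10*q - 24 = (q - 3)*(q^2 + 6*q + 8) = (q - 3)*(q + 2)*(q + 4)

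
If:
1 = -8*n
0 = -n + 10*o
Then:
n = -1/8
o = -1/80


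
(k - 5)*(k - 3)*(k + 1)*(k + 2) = k^4 - 5*k^3 - 7*k^2 + 29*k + 30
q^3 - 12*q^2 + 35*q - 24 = (q - 8)*(q - 3)*(q - 1)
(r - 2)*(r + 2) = r^2 - 4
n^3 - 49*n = n*(n - 7)*(n + 7)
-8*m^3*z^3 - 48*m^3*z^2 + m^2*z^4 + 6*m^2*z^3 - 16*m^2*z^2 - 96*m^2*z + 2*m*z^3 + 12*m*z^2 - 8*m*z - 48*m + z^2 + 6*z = (-8*m + z)*(z + 6)*(m*z + 1)^2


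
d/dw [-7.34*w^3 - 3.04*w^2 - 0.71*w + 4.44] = -22.02*w^2 - 6.08*w - 0.71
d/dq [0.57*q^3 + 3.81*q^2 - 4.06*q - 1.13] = 1.71*q^2 + 7.62*q - 4.06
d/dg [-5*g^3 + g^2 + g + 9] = -15*g^2 + 2*g + 1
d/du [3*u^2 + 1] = 6*u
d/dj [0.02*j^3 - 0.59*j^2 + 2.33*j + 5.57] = 0.06*j^2 - 1.18*j + 2.33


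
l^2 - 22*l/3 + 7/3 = (l - 7)*(l - 1/3)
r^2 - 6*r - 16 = (r - 8)*(r + 2)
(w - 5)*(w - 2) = w^2 - 7*w + 10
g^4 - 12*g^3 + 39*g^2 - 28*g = g*(g - 7)*(g - 4)*(g - 1)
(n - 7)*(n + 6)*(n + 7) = n^3 + 6*n^2 - 49*n - 294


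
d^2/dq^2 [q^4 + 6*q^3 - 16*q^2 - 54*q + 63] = 12*q^2 + 36*q - 32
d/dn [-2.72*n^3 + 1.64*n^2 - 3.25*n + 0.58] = -8.16*n^2 + 3.28*n - 3.25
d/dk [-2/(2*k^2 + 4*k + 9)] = 8*(k + 1)/(2*k^2 + 4*k + 9)^2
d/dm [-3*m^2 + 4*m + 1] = 4 - 6*m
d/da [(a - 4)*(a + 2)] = 2*a - 2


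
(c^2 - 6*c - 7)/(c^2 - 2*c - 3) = (c - 7)/(c - 3)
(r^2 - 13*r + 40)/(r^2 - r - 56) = (r - 5)/(r + 7)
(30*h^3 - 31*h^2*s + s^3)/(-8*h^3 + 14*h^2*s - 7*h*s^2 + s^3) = (-30*h^2 + h*s + s^2)/(8*h^2 - 6*h*s + s^2)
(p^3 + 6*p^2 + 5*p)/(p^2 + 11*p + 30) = p*(p + 1)/(p + 6)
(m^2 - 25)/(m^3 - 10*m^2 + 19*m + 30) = (m + 5)/(m^2 - 5*m - 6)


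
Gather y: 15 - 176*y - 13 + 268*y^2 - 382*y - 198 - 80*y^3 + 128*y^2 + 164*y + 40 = -80*y^3 + 396*y^2 - 394*y - 156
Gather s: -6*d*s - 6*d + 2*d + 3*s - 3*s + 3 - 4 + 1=-6*d*s - 4*d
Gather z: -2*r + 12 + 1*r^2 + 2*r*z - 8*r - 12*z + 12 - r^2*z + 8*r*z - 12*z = r^2 - 10*r + z*(-r^2 + 10*r - 24) + 24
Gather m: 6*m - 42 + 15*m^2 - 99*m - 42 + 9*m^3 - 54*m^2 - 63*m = 9*m^3 - 39*m^2 - 156*m - 84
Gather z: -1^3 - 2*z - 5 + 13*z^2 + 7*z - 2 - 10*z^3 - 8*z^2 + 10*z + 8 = -10*z^3 + 5*z^2 + 15*z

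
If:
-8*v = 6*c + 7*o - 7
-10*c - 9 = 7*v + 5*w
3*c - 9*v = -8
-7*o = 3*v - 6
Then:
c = -31/69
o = 87/161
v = 17/23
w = -668/345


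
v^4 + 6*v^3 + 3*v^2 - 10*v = v*(v - 1)*(v + 2)*(v + 5)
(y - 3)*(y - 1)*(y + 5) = y^3 + y^2 - 17*y + 15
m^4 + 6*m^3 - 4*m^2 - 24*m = m*(m - 2)*(m + 2)*(m + 6)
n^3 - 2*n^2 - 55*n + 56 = (n - 8)*(n - 1)*(n + 7)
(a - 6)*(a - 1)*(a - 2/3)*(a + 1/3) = a^4 - 22*a^3/3 + 73*a^2/9 - 4*a/9 - 4/3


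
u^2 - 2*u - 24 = (u - 6)*(u + 4)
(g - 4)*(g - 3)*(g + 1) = g^3 - 6*g^2 + 5*g + 12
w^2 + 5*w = w*(w + 5)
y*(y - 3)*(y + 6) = y^3 + 3*y^2 - 18*y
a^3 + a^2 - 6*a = a*(a - 2)*(a + 3)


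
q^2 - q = q*(q - 1)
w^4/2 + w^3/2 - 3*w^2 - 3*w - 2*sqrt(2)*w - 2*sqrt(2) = (w/2 + sqrt(2)/2)*(w + 1)*(w - 2*sqrt(2))*(w + sqrt(2))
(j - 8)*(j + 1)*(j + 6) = j^3 - j^2 - 50*j - 48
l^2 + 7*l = l*(l + 7)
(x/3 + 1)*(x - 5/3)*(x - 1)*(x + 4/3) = x^4/3 + 5*x^3/9 - 53*x^2/27 - 31*x/27 + 20/9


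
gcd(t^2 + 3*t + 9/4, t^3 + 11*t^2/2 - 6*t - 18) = t + 3/2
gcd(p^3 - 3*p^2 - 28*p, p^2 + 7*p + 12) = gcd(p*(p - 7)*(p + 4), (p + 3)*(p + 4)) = p + 4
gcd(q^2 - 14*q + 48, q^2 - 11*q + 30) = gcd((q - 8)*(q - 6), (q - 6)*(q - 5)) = q - 6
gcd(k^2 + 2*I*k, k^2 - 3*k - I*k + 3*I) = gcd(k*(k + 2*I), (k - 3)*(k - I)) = 1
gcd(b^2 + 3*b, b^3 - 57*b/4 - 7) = 1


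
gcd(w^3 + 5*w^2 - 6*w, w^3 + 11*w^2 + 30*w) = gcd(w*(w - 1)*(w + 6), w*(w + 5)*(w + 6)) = w^2 + 6*w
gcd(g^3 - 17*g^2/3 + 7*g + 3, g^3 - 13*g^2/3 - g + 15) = g^2 - 6*g + 9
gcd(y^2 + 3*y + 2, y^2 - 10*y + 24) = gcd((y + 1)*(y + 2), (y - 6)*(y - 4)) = 1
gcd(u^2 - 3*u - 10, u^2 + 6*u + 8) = u + 2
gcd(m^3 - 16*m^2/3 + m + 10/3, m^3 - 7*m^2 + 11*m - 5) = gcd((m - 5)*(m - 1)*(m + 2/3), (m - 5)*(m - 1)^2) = m^2 - 6*m + 5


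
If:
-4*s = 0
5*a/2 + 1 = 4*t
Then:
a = 8*t/5 - 2/5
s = 0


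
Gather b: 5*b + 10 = 5*b + 10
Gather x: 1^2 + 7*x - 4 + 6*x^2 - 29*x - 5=6*x^2 - 22*x - 8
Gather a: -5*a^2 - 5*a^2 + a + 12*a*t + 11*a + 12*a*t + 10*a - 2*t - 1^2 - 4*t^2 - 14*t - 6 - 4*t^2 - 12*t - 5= -10*a^2 + a*(24*t + 22) - 8*t^2 - 28*t - 12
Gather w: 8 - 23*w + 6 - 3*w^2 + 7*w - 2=-3*w^2 - 16*w + 12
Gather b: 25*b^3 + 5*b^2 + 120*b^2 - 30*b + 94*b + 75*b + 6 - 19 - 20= 25*b^3 + 125*b^2 + 139*b - 33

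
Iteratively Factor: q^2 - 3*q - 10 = (q - 5)*(q + 2)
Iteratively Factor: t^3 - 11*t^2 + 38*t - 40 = (t - 5)*(t^2 - 6*t + 8) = (t - 5)*(t - 2)*(t - 4)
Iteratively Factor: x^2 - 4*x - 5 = (x - 5)*(x + 1)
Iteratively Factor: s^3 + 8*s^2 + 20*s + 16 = (s + 4)*(s^2 + 4*s + 4) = (s + 2)*(s + 4)*(s + 2)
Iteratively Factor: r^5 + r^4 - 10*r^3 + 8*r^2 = (r)*(r^4 + r^3 - 10*r^2 + 8*r) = r*(r + 4)*(r^3 - 3*r^2 + 2*r) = r^2*(r + 4)*(r^2 - 3*r + 2) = r^2*(r - 2)*(r + 4)*(r - 1)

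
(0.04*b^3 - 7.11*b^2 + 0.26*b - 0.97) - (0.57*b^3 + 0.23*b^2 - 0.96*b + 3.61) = -0.53*b^3 - 7.34*b^2 + 1.22*b - 4.58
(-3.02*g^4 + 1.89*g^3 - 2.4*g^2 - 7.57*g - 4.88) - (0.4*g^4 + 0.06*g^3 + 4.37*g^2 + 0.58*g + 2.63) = -3.42*g^4 + 1.83*g^3 - 6.77*g^2 - 8.15*g - 7.51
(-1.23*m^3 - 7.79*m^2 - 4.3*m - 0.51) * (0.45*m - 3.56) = -0.5535*m^4 + 0.8733*m^3 + 25.7974*m^2 + 15.0785*m + 1.8156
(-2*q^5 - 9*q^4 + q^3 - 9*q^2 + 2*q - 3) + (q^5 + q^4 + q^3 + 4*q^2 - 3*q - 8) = -q^5 - 8*q^4 + 2*q^3 - 5*q^2 - q - 11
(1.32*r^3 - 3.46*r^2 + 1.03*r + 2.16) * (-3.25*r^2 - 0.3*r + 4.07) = -4.29*r^5 + 10.849*r^4 + 3.0629*r^3 - 21.4112*r^2 + 3.5441*r + 8.7912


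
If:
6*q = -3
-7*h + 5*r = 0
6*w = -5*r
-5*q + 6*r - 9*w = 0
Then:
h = -25/189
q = -1/2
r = -5/27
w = 25/162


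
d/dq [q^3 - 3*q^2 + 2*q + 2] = 3*q^2 - 6*q + 2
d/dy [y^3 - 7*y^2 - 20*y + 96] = 3*y^2 - 14*y - 20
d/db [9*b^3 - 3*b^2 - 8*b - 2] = 27*b^2 - 6*b - 8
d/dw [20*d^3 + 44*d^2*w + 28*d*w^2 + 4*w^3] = 44*d^2 + 56*d*w + 12*w^2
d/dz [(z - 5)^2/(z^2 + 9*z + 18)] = (19*z^2 - 14*z - 405)/(z^4 + 18*z^3 + 117*z^2 + 324*z + 324)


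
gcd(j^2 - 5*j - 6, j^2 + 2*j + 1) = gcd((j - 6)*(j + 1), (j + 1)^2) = j + 1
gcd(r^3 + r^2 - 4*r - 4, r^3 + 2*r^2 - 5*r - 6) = r^2 - r - 2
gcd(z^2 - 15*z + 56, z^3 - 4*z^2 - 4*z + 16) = 1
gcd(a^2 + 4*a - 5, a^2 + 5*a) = a + 5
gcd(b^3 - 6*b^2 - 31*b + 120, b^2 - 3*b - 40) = b^2 - 3*b - 40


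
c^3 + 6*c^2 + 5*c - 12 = (c - 1)*(c + 3)*(c + 4)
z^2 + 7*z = z*(z + 7)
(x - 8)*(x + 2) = x^2 - 6*x - 16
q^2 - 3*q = q*(q - 3)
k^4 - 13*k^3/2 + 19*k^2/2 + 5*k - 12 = (k - 4)*(k - 2)*(k - 3/2)*(k + 1)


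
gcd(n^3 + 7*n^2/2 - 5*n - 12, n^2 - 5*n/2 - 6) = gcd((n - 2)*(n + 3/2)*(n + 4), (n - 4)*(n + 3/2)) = n + 3/2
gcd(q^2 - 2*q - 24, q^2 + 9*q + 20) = q + 4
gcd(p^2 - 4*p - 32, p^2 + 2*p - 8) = p + 4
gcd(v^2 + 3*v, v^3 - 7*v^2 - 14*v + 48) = v + 3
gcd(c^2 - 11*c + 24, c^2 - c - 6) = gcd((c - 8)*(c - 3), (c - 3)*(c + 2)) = c - 3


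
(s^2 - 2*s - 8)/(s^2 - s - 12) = (s + 2)/(s + 3)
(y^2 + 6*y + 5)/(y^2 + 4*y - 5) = (y + 1)/(y - 1)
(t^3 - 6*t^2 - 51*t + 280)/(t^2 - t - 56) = t - 5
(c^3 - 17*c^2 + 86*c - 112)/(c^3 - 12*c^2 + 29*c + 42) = (c^2 - 10*c + 16)/(c^2 - 5*c - 6)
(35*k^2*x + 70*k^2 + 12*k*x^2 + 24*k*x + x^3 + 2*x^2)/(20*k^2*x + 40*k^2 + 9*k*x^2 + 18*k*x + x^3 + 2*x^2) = (7*k + x)/(4*k + x)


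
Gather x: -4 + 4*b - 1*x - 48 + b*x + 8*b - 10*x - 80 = 12*b + x*(b - 11) - 132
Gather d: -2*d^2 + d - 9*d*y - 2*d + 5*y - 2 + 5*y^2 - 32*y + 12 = -2*d^2 + d*(-9*y - 1) + 5*y^2 - 27*y + 10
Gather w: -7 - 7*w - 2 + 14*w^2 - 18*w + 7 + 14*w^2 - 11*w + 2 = 28*w^2 - 36*w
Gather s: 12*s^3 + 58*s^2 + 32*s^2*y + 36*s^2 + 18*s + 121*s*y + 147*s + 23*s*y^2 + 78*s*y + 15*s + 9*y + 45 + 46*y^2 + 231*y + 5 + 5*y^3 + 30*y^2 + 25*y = 12*s^3 + s^2*(32*y + 94) + s*(23*y^2 + 199*y + 180) + 5*y^3 + 76*y^2 + 265*y + 50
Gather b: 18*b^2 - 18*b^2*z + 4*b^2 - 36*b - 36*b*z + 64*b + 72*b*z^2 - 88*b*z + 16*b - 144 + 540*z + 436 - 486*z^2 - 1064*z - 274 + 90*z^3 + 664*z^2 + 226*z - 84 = b^2*(22 - 18*z) + b*(72*z^2 - 124*z + 44) + 90*z^3 + 178*z^2 - 298*z - 66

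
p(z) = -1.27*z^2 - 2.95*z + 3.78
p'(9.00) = -25.81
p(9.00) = -125.64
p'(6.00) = -18.19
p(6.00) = -59.64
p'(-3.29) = 5.41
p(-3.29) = -0.26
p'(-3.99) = 7.18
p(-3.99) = -4.67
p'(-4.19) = 7.69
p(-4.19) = -6.16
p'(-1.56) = 1.01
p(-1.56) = 5.29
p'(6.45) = -19.33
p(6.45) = -68.08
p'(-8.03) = 17.45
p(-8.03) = -54.42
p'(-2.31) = 2.92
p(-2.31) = 3.82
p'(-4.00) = 7.21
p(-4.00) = -4.74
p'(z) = -2.54*z - 2.95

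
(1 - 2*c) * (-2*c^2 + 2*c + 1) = 4*c^3 - 6*c^2 + 1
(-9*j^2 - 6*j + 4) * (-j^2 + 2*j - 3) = 9*j^4 - 12*j^3 + 11*j^2 + 26*j - 12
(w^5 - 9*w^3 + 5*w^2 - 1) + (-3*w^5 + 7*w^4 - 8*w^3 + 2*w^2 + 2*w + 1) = -2*w^5 + 7*w^4 - 17*w^3 + 7*w^2 + 2*w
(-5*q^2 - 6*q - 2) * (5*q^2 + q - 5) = -25*q^4 - 35*q^3 + 9*q^2 + 28*q + 10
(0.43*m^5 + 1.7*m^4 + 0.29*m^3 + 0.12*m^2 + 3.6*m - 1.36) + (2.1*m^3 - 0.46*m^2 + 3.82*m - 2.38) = 0.43*m^5 + 1.7*m^4 + 2.39*m^3 - 0.34*m^2 + 7.42*m - 3.74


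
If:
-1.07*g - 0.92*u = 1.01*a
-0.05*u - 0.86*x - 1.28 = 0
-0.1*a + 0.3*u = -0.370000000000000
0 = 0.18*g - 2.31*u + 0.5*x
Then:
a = 2.33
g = -1.81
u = -0.46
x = -1.46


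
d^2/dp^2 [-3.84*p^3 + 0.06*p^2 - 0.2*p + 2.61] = 0.12 - 23.04*p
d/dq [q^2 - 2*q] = 2*q - 2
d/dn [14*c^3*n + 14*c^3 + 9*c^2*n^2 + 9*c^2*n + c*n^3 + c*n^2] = c*(14*c^2 + 18*c*n + 9*c + 3*n^2 + 2*n)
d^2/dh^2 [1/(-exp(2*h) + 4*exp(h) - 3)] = 4*(-(1 - exp(h))*(exp(2*h) - 4*exp(h) + 3) - 2*(exp(h) - 2)^2*exp(h))*exp(h)/(exp(2*h) - 4*exp(h) + 3)^3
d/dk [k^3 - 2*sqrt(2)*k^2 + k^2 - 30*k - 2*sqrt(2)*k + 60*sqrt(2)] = 3*k^2 - 4*sqrt(2)*k + 2*k - 30 - 2*sqrt(2)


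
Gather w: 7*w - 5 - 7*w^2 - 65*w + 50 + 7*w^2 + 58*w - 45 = 0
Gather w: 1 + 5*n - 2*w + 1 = 5*n - 2*w + 2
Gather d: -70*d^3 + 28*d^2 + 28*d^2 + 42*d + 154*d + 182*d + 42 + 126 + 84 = -70*d^3 + 56*d^2 + 378*d + 252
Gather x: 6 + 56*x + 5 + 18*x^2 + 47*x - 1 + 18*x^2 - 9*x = 36*x^2 + 94*x + 10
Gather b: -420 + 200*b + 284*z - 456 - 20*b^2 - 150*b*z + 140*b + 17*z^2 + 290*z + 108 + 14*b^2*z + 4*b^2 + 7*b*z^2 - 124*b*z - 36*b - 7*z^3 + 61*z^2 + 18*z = b^2*(14*z - 16) + b*(7*z^2 - 274*z + 304) - 7*z^3 + 78*z^2 + 592*z - 768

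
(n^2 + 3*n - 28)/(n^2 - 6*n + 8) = (n + 7)/(n - 2)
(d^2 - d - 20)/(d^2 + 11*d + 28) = (d - 5)/(d + 7)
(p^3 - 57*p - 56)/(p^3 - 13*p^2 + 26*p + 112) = (p^2 + 8*p + 7)/(p^2 - 5*p - 14)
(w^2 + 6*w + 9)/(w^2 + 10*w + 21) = (w + 3)/(w + 7)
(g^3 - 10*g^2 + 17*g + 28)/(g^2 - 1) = (g^2 - 11*g + 28)/(g - 1)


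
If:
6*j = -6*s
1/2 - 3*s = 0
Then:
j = -1/6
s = 1/6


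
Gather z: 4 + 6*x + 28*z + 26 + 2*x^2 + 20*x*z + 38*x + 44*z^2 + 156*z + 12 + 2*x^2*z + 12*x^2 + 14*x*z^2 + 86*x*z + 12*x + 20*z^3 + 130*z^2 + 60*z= 14*x^2 + 56*x + 20*z^3 + z^2*(14*x + 174) + z*(2*x^2 + 106*x + 244) + 42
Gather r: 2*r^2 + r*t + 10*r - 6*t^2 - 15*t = 2*r^2 + r*(t + 10) - 6*t^2 - 15*t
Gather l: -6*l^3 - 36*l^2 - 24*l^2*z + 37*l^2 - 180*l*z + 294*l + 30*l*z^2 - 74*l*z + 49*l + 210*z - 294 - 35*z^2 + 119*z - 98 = -6*l^3 + l^2*(1 - 24*z) + l*(30*z^2 - 254*z + 343) - 35*z^2 + 329*z - 392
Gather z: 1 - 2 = -1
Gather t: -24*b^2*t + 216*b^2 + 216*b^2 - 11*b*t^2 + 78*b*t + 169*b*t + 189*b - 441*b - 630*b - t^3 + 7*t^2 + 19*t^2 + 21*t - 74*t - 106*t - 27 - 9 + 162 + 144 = 432*b^2 - 882*b - t^3 + t^2*(26 - 11*b) + t*(-24*b^2 + 247*b - 159) + 270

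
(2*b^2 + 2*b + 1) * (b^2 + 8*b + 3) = 2*b^4 + 18*b^3 + 23*b^2 + 14*b + 3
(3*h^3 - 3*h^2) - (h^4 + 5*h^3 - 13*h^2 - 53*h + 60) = -h^4 - 2*h^3 + 10*h^2 + 53*h - 60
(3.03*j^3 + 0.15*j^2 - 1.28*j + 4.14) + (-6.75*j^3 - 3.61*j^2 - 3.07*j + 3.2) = -3.72*j^3 - 3.46*j^2 - 4.35*j + 7.34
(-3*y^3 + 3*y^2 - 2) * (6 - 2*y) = 6*y^4 - 24*y^3 + 18*y^2 + 4*y - 12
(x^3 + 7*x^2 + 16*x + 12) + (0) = x^3 + 7*x^2 + 16*x + 12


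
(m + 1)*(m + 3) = m^2 + 4*m + 3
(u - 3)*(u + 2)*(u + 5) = u^3 + 4*u^2 - 11*u - 30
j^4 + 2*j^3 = j^3*(j + 2)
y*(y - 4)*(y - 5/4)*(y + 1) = y^4 - 17*y^3/4 - y^2/4 + 5*y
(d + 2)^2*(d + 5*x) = d^3 + 5*d^2*x + 4*d^2 + 20*d*x + 4*d + 20*x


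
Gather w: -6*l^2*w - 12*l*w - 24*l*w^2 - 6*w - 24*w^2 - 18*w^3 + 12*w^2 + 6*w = -18*w^3 + w^2*(-24*l - 12) + w*(-6*l^2 - 12*l)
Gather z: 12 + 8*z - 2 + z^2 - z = z^2 + 7*z + 10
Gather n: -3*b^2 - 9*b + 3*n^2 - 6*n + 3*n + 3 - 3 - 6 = -3*b^2 - 9*b + 3*n^2 - 3*n - 6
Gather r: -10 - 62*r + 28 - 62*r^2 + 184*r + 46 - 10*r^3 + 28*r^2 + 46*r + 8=-10*r^3 - 34*r^2 + 168*r + 72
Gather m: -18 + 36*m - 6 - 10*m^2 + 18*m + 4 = -10*m^2 + 54*m - 20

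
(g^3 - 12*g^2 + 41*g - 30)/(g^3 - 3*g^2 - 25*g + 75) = (g^2 - 7*g + 6)/(g^2 + 2*g - 15)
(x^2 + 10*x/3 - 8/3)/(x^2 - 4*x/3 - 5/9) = 3*(-3*x^2 - 10*x + 8)/(-9*x^2 + 12*x + 5)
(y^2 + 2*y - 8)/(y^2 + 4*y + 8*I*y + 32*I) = (y - 2)/(y + 8*I)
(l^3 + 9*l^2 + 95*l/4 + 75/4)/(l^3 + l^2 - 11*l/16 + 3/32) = 8*(2*l^2 + 15*l + 25)/(16*l^2 - 8*l + 1)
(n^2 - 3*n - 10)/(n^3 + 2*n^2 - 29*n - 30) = (n + 2)/(n^2 + 7*n + 6)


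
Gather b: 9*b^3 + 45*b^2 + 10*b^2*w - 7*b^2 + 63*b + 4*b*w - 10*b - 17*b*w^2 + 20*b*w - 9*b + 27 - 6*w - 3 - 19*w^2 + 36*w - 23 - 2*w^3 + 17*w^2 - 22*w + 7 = 9*b^3 + b^2*(10*w + 38) + b*(-17*w^2 + 24*w + 44) - 2*w^3 - 2*w^2 + 8*w + 8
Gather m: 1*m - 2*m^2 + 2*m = -2*m^2 + 3*m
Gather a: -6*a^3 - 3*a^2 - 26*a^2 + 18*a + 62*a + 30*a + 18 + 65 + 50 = -6*a^3 - 29*a^2 + 110*a + 133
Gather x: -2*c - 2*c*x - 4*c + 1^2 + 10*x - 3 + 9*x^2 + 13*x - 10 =-6*c + 9*x^2 + x*(23 - 2*c) - 12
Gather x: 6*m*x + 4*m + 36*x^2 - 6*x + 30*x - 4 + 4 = 4*m + 36*x^2 + x*(6*m + 24)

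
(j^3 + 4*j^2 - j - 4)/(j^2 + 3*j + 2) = (j^2 + 3*j - 4)/(j + 2)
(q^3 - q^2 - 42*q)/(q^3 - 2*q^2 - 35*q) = (q + 6)/(q + 5)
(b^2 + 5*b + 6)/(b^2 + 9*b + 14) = (b + 3)/(b + 7)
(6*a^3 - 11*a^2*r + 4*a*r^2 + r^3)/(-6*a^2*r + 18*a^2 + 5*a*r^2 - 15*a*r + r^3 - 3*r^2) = (-a + r)/(r - 3)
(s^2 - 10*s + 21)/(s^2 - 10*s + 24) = (s^2 - 10*s + 21)/(s^2 - 10*s + 24)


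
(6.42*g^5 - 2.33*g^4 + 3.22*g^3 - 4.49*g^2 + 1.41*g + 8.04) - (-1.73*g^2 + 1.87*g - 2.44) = 6.42*g^5 - 2.33*g^4 + 3.22*g^3 - 2.76*g^2 - 0.46*g + 10.48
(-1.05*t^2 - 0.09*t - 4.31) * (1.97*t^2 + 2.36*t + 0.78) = -2.0685*t^4 - 2.6553*t^3 - 9.5221*t^2 - 10.2418*t - 3.3618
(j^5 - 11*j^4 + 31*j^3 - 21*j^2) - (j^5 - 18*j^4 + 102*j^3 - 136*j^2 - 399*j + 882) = 7*j^4 - 71*j^3 + 115*j^2 + 399*j - 882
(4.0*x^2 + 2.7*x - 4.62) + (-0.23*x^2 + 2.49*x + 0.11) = 3.77*x^2 + 5.19*x - 4.51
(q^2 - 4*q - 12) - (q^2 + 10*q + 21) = -14*q - 33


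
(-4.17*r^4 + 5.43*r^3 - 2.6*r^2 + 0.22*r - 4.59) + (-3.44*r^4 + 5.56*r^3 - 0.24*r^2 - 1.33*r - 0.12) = -7.61*r^4 + 10.99*r^3 - 2.84*r^2 - 1.11*r - 4.71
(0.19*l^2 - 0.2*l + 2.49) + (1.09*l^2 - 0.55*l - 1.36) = 1.28*l^2 - 0.75*l + 1.13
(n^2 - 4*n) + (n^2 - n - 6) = 2*n^2 - 5*n - 6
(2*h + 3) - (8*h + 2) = 1 - 6*h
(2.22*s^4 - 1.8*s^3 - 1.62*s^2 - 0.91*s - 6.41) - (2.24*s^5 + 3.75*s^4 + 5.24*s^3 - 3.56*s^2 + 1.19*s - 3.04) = -2.24*s^5 - 1.53*s^4 - 7.04*s^3 + 1.94*s^2 - 2.1*s - 3.37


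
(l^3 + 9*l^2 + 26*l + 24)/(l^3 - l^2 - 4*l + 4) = (l^2 + 7*l + 12)/(l^2 - 3*l + 2)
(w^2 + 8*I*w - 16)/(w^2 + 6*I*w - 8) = (w + 4*I)/(w + 2*I)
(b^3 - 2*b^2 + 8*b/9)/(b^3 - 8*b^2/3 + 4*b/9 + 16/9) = b*(3*b - 2)/(3*b^2 - 4*b - 4)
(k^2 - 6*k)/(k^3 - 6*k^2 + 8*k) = (k - 6)/(k^2 - 6*k + 8)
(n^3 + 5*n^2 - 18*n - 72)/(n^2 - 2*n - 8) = (n^2 + 9*n + 18)/(n + 2)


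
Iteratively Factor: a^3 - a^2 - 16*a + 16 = (a - 4)*(a^2 + 3*a - 4) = (a - 4)*(a + 4)*(a - 1)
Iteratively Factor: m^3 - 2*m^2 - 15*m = (m - 5)*(m^2 + 3*m) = m*(m - 5)*(m + 3)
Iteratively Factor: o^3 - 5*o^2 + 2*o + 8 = (o + 1)*(o^2 - 6*o + 8) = (o - 4)*(o + 1)*(o - 2)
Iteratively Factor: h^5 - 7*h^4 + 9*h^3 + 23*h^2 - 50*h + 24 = (h - 1)*(h^4 - 6*h^3 + 3*h^2 + 26*h - 24) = (h - 1)^2*(h^3 - 5*h^2 - 2*h + 24) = (h - 4)*(h - 1)^2*(h^2 - h - 6) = (h - 4)*(h - 3)*(h - 1)^2*(h + 2)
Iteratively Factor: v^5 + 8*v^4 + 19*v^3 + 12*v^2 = (v + 4)*(v^4 + 4*v^3 + 3*v^2) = (v + 3)*(v + 4)*(v^3 + v^2) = v*(v + 3)*(v + 4)*(v^2 + v) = v*(v + 1)*(v + 3)*(v + 4)*(v)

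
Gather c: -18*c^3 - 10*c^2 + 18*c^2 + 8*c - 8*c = -18*c^3 + 8*c^2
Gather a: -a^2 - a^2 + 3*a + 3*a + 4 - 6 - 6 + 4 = -2*a^2 + 6*a - 4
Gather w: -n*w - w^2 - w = -w^2 + w*(-n - 1)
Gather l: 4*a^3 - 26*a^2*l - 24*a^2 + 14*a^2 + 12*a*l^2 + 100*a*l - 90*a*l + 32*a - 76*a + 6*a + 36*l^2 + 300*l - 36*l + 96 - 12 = 4*a^3 - 10*a^2 - 38*a + l^2*(12*a + 36) + l*(-26*a^2 + 10*a + 264) + 84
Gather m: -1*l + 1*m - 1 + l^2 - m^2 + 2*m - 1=l^2 - l - m^2 + 3*m - 2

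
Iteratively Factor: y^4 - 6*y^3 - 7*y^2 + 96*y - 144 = (y + 4)*(y^3 - 10*y^2 + 33*y - 36) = (y - 3)*(y + 4)*(y^2 - 7*y + 12) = (y - 3)^2*(y + 4)*(y - 4)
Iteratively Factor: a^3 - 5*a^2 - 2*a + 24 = (a - 4)*(a^2 - a - 6) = (a - 4)*(a + 2)*(a - 3)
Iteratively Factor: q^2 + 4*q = (q + 4)*(q)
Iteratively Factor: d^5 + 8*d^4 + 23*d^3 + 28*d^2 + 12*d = (d + 2)*(d^4 + 6*d^3 + 11*d^2 + 6*d) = (d + 1)*(d + 2)*(d^3 + 5*d^2 + 6*d) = (d + 1)*(d + 2)*(d + 3)*(d^2 + 2*d) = d*(d + 1)*(d + 2)*(d + 3)*(d + 2)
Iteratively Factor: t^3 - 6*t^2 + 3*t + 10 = (t + 1)*(t^2 - 7*t + 10) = (t - 2)*(t + 1)*(t - 5)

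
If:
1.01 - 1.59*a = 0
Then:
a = 0.64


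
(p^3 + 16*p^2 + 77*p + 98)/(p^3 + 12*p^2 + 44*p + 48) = (p^2 + 14*p + 49)/(p^2 + 10*p + 24)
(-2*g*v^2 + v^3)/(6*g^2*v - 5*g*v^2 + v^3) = v/(-3*g + v)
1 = 1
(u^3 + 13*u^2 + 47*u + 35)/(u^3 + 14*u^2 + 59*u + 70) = (u + 1)/(u + 2)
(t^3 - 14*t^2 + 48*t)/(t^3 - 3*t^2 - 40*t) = (t - 6)/(t + 5)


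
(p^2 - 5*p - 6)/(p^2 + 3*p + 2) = (p - 6)/(p + 2)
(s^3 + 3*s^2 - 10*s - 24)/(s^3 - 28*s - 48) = (s - 3)/(s - 6)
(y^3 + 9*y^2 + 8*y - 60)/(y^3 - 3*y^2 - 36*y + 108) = (y^2 + 3*y - 10)/(y^2 - 9*y + 18)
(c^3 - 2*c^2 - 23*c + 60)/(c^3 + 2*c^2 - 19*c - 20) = (c - 3)/(c + 1)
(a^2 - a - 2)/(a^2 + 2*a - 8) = (a + 1)/(a + 4)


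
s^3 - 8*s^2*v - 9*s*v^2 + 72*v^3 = (s - 8*v)*(s - 3*v)*(s + 3*v)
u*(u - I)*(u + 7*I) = u^3 + 6*I*u^2 + 7*u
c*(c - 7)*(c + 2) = c^3 - 5*c^2 - 14*c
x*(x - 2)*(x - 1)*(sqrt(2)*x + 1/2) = sqrt(2)*x^4 - 3*sqrt(2)*x^3 + x^3/2 - 3*x^2/2 + 2*sqrt(2)*x^2 + x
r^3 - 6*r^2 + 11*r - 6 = (r - 3)*(r - 2)*(r - 1)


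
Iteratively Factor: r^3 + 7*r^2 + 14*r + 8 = (r + 2)*(r^2 + 5*r + 4) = (r + 1)*(r + 2)*(r + 4)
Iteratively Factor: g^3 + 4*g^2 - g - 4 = (g + 1)*(g^2 + 3*g - 4) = (g + 1)*(g + 4)*(g - 1)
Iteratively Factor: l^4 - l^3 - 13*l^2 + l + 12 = (l - 4)*(l^3 + 3*l^2 - l - 3) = (l - 4)*(l - 1)*(l^2 + 4*l + 3) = (l - 4)*(l - 1)*(l + 3)*(l + 1)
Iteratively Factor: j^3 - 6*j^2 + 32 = (j - 4)*(j^2 - 2*j - 8) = (j - 4)*(j + 2)*(j - 4)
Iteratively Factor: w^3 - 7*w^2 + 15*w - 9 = (w - 3)*(w^2 - 4*w + 3) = (w - 3)^2*(w - 1)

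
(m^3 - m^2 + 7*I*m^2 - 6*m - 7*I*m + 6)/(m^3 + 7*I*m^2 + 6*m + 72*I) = (m^2 + m*(-1 + I) - I)/(m^2 + I*m + 12)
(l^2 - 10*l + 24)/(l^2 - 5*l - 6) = (l - 4)/(l + 1)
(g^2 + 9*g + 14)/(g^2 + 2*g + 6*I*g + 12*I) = (g + 7)/(g + 6*I)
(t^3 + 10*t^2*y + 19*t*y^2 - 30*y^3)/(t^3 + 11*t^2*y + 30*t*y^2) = (t - y)/t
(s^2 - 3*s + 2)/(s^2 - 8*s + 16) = (s^2 - 3*s + 2)/(s^2 - 8*s + 16)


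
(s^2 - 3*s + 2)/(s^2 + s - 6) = (s - 1)/(s + 3)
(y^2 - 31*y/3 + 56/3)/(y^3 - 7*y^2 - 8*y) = (y - 7/3)/(y*(y + 1))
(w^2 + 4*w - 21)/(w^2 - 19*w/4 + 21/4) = 4*(w + 7)/(4*w - 7)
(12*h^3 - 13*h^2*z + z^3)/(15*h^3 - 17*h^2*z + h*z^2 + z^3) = (4*h + z)/(5*h + z)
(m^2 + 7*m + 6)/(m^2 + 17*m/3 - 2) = 3*(m + 1)/(3*m - 1)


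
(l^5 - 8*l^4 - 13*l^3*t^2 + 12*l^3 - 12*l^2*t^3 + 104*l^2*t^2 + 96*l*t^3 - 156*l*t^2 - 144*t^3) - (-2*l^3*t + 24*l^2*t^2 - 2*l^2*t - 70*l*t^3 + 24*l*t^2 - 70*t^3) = l^5 - 8*l^4 - 13*l^3*t^2 + 2*l^3*t + 12*l^3 - 12*l^2*t^3 + 80*l^2*t^2 + 2*l^2*t + 166*l*t^3 - 180*l*t^2 - 74*t^3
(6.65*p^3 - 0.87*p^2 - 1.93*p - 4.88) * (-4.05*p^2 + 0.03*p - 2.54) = -26.9325*p^5 + 3.723*p^4 - 9.1006*p^3 + 21.9159*p^2 + 4.7558*p + 12.3952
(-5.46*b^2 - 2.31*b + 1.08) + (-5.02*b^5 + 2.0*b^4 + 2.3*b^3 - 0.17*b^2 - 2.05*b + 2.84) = -5.02*b^5 + 2.0*b^4 + 2.3*b^3 - 5.63*b^2 - 4.36*b + 3.92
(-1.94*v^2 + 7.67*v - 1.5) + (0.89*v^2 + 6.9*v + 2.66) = -1.05*v^2 + 14.57*v + 1.16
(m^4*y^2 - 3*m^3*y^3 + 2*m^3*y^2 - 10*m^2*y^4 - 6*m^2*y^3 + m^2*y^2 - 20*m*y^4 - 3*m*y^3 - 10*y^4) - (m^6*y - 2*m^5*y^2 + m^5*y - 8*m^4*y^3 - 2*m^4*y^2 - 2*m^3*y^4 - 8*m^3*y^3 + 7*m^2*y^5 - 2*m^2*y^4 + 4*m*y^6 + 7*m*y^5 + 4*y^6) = -m^6*y + 2*m^5*y^2 - m^5*y + 8*m^4*y^3 + 3*m^4*y^2 + 2*m^3*y^4 + 5*m^3*y^3 + 2*m^3*y^2 - 7*m^2*y^5 - 8*m^2*y^4 - 6*m^2*y^3 + m^2*y^2 - 4*m*y^6 - 7*m*y^5 - 20*m*y^4 - 3*m*y^3 - 4*y^6 - 10*y^4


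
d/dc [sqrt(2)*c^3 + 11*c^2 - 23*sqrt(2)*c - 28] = 3*sqrt(2)*c^2 + 22*c - 23*sqrt(2)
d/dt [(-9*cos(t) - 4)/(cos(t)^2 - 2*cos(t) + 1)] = -(9*cos(t) + 17)*sin(t)/(cos(t) - 1)^3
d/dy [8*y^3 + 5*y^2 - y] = 24*y^2 + 10*y - 1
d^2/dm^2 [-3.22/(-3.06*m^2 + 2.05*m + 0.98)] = (60.301584*m^2 - 40.39812*m - 3.22*(6.12*m - 2.05)*(12.24*m - 4.1) - 19.312272)/(-3.06*m^2 + 2.05*m + 0.98)^3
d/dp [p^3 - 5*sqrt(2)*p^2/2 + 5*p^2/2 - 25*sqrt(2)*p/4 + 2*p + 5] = 3*p^2 - 5*sqrt(2)*p + 5*p - 25*sqrt(2)/4 + 2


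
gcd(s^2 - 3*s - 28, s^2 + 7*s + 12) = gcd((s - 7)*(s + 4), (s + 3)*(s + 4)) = s + 4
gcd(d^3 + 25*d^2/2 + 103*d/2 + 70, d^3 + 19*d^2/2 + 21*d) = d + 7/2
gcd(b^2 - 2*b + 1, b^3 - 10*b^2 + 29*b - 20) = b - 1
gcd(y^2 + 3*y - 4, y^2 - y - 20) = y + 4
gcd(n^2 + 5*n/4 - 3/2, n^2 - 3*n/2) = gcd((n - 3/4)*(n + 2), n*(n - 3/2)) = 1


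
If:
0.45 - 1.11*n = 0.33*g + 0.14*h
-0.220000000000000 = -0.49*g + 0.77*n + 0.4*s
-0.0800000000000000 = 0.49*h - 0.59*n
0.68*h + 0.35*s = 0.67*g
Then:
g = -0.90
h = 0.56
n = 0.60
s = -2.81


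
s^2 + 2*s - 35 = (s - 5)*(s + 7)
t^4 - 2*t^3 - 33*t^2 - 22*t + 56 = (t - 7)*(t - 1)*(t + 2)*(t + 4)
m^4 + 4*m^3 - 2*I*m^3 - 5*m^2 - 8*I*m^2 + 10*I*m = m*(m - 1)*(m + 5)*(m - 2*I)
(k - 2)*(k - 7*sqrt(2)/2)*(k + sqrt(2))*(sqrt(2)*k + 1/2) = sqrt(2)*k^4 - 9*k^3/2 - 2*sqrt(2)*k^3 - 33*sqrt(2)*k^2/4 + 9*k^2 - 7*k/2 + 33*sqrt(2)*k/2 + 7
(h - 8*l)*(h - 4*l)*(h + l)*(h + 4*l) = h^4 - 7*h^3*l - 24*h^2*l^2 + 112*h*l^3 + 128*l^4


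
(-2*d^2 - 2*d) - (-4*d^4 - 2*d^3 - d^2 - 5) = 4*d^4 + 2*d^3 - d^2 - 2*d + 5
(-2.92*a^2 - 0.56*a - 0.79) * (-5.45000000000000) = 15.914*a^2 + 3.052*a + 4.3055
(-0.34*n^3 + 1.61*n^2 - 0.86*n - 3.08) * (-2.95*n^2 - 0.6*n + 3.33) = 1.003*n^5 - 4.5455*n^4 + 0.4388*n^3 + 14.9633*n^2 - 1.0158*n - 10.2564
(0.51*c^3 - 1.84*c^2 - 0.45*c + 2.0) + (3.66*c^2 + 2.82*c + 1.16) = 0.51*c^3 + 1.82*c^2 + 2.37*c + 3.16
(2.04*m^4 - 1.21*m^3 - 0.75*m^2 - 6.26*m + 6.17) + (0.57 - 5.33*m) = 2.04*m^4 - 1.21*m^3 - 0.75*m^2 - 11.59*m + 6.74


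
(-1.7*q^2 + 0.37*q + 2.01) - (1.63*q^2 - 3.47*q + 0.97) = -3.33*q^2 + 3.84*q + 1.04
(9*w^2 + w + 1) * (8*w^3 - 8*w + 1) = 72*w^5 + 8*w^4 - 64*w^3 + w^2 - 7*w + 1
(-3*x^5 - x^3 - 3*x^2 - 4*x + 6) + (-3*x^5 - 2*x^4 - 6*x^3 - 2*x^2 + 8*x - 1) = -6*x^5 - 2*x^4 - 7*x^3 - 5*x^2 + 4*x + 5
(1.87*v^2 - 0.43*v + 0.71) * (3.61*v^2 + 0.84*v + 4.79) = 6.7507*v^4 + 0.0185*v^3 + 11.1592*v^2 - 1.4633*v + 3.4009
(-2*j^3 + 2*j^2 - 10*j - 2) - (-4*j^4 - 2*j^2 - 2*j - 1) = 4*j^4 - 2*j^3 + 4*j^2 - 8*j - 1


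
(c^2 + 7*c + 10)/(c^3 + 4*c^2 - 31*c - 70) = (c + 5)/(c^2 + 2*c - 35)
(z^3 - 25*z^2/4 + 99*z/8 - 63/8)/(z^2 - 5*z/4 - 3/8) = (4*z^2 - 19*z + 21)/(4*z + 1)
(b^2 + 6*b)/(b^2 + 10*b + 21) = b*(b + 6)/(b^2 + 10*b + 21)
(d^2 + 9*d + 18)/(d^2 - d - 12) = (d + 6)/(d - 4)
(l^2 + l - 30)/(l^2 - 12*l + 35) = (l + 6)/(l - 7)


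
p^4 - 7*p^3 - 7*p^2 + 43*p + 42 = (p - 7)*(p - 3)*(p + 1)*(p + 2)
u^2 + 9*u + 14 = (u + 2)*(u + 7)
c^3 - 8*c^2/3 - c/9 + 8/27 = (c - 8/3)*(c - 1/3)*(c + 1/3)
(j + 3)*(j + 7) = j^2 + 10*j + 21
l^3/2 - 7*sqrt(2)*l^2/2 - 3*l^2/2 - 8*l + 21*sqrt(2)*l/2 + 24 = (l/2 + sqrt(2)/2)*(l - 3)*(l - 8*sqrt(2))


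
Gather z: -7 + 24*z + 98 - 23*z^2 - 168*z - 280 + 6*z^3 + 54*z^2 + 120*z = 6*z^3 + 31*z^2 - 24*z - 189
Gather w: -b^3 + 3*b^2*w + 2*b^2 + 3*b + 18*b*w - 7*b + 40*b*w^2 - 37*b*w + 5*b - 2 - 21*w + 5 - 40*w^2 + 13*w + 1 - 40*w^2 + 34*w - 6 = -b^3 + 2*b^2 + b + w^2*(40*b - 80) + w*(3*b^2 - 19*b + 26) - 2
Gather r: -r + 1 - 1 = -r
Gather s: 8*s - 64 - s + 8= 7*s - 56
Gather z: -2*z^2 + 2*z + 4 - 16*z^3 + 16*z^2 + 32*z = -16*z^3 + 14*z^2 + 34*z + 4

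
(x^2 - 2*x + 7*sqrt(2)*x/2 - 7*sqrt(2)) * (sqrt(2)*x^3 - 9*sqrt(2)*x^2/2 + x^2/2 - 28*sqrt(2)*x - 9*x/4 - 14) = sqrt(2)*x^5 - 13*sqrt(2)*x^4/2 + 15*x^4/2 - 195*x^3/4 - 69*sqrt(2)*x^3/4 - 285*x^2/2 + 357*sqrt(2)*x^2/8 - 133*sqrt(2)*x/4 + 420*x + 98*sqrt(2)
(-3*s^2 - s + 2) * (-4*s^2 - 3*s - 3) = 12*s^4 + 13*s^3 + 4*s^2 - 3*s - 6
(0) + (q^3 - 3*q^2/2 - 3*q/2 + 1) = q^3 - 3*q^2/2 - 3*q/2 + 1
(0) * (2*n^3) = 0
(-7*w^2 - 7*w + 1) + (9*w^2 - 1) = 2*w^2 - 7*w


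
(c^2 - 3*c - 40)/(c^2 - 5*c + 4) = (c^2 - 3*c - 40)/(c^2 - 5*c + 4)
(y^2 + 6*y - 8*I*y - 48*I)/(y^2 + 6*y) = (y - 8*I)/y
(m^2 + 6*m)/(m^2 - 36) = m/(m - 6)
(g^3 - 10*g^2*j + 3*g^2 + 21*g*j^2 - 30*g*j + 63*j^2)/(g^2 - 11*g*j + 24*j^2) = (g^2 - 7*g*j + 3*g - 21*j)/(g - 8*j)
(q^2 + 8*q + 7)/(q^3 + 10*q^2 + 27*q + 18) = (q + 7)/(q^2 + 9*q + 18)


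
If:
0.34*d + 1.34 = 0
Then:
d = -3.94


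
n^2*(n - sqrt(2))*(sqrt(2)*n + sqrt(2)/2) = sqrt(2)*n^4 - 2*n^3 + sqrt(2)*n^3/2 - n^2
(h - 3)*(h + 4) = h^2 + h - 12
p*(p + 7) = p^2 + 7*p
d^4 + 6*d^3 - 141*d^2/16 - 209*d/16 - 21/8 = (d - 2)*(d + 1/4)*(d + 3/4)*(d + 7)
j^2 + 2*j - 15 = (j - 3)*(j + 5)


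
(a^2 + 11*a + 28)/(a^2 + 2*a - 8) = (a + 7)/(a - 2)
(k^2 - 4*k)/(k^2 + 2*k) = (k - 4)/(k + 2)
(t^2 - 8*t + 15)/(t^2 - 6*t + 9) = (t - 5)/(t - 3)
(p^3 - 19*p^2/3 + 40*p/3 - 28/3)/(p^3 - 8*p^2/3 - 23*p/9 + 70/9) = 3*(p - 2)/(3*p + 5)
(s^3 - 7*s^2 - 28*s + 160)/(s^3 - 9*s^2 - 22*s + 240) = (s - 4)/(s - 6)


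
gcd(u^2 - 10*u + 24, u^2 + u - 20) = u - 4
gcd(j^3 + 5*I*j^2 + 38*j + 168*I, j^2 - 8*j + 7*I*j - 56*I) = j + 7*I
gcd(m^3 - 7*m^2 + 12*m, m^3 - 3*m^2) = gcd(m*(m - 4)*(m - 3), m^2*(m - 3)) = m^2 - 3*m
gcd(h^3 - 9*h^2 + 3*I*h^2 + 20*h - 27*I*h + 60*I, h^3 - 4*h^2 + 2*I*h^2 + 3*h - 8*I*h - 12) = h^2 + h*(-4 + 3*I) - 12*I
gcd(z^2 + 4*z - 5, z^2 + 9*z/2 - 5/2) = z + 5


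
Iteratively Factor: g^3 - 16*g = (g + 4)*(g^2 - 4*g) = (g - 4)*(g + 4)*(g)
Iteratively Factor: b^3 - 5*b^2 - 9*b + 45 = (b + 3)*(b^2 - 8*b + 15) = (b - 3)*(b + 3)*(b - 5)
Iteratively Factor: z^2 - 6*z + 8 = (z - 2)*(z - 4)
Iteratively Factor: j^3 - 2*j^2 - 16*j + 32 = (j - 4)*(j^2 + 2*j - 8) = (j - 4)*(j + 4)*(j - 2)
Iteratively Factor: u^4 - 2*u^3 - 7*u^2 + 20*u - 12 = (u + 3)*(u^3 - 5*u^2 + 8*u - 4) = (u - 1)*(u + 3)*(u^2 - 4*u + 4) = (u - 2)*(u - 1)*(u + 3)*(u - 2)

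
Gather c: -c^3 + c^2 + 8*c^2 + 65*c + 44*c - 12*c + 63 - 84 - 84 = -c^3 + 9*c^2 + 97*c - 105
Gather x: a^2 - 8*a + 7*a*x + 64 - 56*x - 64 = a^2 - 8*a + x*(7*a - 56)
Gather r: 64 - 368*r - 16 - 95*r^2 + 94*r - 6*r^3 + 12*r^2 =-6*r^3 - 83*r^2 - 274*r + 48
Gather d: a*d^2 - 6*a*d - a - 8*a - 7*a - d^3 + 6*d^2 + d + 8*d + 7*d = -16*a - d^3 + d^2*(a + 6) + d*(16 - 6*a)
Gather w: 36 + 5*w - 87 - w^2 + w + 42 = -w^2 + 6*w - 9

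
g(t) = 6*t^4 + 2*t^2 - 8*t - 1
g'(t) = 24*t^3 + 4*t - 8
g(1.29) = 8.62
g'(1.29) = 48.68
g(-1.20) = 23.92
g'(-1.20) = -54.27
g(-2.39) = 225.31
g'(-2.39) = -345.21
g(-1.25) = 26.77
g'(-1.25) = -59.88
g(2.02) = 90.90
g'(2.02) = 197.90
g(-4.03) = 1646.32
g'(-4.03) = -1594.94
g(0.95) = -1.91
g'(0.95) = 16.38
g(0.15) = -2.15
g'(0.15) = -7.32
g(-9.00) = 39599.00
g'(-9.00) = -17540.00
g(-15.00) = 304319.00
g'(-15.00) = -81068.00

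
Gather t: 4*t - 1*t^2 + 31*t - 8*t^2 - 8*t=-9*t^2 + 27*t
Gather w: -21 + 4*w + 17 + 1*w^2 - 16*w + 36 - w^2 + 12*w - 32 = 0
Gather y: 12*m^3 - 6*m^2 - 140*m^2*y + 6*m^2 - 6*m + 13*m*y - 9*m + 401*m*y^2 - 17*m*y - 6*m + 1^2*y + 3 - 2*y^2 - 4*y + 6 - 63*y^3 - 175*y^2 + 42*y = 12*m^3 - 21*m - 63*y^3 + y^2*(401*m - 177) + y*(-140*m^2 - 4*m + 39) + 9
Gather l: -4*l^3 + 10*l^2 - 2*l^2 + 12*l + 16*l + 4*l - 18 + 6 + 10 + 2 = -4*l^3 + 8*l^2 + 32*l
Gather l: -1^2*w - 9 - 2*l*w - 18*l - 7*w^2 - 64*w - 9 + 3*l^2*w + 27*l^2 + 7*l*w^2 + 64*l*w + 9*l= l^2*(3*w + 27) + l*(7*w^2 + 62*w - 9) - 7*w^2 - 65*w - 18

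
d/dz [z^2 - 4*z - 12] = 2*z - 4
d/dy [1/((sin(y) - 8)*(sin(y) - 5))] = (13 - 2*sin(y))*cos(y)/((sin(y) - 8)^2*(sin(y) - 5)^2)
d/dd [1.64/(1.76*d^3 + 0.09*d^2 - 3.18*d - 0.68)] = (-8.6592*d^2 - 0.2952*d + 5.2152)/(1.76*d^3 + 0.09*d^2 - 3.18*d - 0.68)^2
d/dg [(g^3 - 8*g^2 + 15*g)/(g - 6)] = 2*(g^3 - 13*g^2 + 48*g - 45)/(g^2 - 12*g + 36)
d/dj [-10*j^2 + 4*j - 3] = 4 - 20*j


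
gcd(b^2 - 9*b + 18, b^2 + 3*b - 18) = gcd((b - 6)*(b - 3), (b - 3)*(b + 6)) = b - 3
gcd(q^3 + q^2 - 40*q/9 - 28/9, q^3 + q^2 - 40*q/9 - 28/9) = q^3 + q^2 - 40*q/9 - 28/9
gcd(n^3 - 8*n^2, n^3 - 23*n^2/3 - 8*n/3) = n^2 - 8*n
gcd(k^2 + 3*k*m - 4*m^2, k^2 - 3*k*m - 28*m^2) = k + 4*m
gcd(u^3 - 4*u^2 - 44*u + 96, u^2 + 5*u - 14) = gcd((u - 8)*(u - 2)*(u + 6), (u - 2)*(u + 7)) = u - 2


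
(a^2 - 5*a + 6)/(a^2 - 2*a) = (a - 3)/a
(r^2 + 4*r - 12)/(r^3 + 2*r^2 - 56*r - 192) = (r - 2)/(r^2 - 4*r - 32)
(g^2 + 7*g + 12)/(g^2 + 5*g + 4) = (g + 3)/(g + 1)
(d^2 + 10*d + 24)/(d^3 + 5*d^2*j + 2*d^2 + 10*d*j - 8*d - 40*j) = (d + 6)/(d^2 + 5*d*j - 2*d - 10*j)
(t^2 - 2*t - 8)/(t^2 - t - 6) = (t - 4)/(t - 3)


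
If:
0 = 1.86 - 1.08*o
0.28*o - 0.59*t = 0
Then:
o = 1.72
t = 0.82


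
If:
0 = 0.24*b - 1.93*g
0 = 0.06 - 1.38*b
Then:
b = 0.04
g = 0.01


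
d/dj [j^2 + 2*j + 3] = 2*j + 2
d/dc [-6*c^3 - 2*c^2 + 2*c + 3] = -18*c^2 - 4*c + 2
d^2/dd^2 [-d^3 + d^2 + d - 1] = 2 - 6*d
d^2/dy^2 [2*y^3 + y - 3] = 12*y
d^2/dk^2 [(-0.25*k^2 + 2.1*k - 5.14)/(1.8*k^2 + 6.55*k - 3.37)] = (-8.88178419700125e-16*k^4 + 19.503*k^3 - 109.0206*k^2 - 287.172*k - 416.36593)/(5.832*k^6 + 63.666*k^5 + 198.9171*k^4 + 42.617575*k^3 - 372.417015*k^2 + 223.163085*k - 38.272753)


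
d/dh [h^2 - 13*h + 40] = 2*h - 13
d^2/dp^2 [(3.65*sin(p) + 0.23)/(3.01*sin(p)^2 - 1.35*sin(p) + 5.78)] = (-33.0693649999999*sin(p)^5 - 23.167067*sin(p)^4 + 449.954365*sin(p)^3 - 0.391211000000009*sin(p)^2 - 510.3548*sin(p) + 49.797262)/(27.270901*sin(p)^6 - 36.693405*sin(p)^5 + 173.559309*sin(p)^4 - 143.382555*sin(p)^3 + 333.280002*sin(p)^2 - 135.30402*sin(p) + 193.100552)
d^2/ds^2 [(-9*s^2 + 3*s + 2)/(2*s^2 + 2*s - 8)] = 2*(6*s^3 - 51*s^2 + 21*s - 61)/(s^6 + 3*s^5 - 9*s^4 - 23*s^3 + 36*s^2 + 48*s - 64)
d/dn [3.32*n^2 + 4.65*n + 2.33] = 6.64*n + 4.65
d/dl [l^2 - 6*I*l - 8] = 2*l - 6*I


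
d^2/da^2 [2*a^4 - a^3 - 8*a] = 6*a*(4*a - 1)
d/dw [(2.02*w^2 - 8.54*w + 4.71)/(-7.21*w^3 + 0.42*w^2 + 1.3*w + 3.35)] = (14.5642*w^4 - 123.1468*w^3 + 108.0901*w^2 + 9.5776*w - 34.732)/(51.9841*w^6 - 6.0564*w^5 - 18.5696*w^4 - 47.215*w^3 + 4.504*w^2 + 8.71*w + 11.2225)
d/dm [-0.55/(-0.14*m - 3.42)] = -0.077/(0.14*m + 3.42)^2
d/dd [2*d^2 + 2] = 4*d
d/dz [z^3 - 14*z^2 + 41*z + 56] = 3*z^2 - 28*z + 41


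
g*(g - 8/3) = g^2 - 8*g/3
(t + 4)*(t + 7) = t^2 + 11*t + 28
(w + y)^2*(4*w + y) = 4*w^3 + 9*w^2*y + 6*w*y^2 + y^3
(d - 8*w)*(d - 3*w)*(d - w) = d^3 - 12*d^2*w + 35*d*w^2 - 24*w^3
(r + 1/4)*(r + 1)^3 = r^4 + 13*r^3/4 + 15*r^2/4 + 7*r/4 + 1/4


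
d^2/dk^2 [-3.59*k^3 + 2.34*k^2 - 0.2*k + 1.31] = 4.68 - 21.54*k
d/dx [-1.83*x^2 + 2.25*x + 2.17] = 2.25 - 3.66*x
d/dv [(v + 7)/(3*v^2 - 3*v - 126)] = (v^2 - v - (v + 7)*(2*v - 1) - 42)/(3*(-v^2 + v + 42)^2)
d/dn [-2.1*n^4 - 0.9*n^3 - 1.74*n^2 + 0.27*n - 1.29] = -8.4*n^3 - 2.7*n^2 - 3.48*n + 0.27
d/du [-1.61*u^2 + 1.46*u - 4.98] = 1.46 - 3.22*u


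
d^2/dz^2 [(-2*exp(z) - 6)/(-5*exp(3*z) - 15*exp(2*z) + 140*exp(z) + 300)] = 8*(exp(6*z) + 9*exp(5*z) + 55*exp(4*z) + 201*exp(3*z) + 486*exp(2*z) + 708*exp(z) - 360)*exp(z)/(5*(exp(9*z) + 9*exp(8*z) - 57*exp(7*z) - 657*exp(6*z) + 516*exp(5*z) + 15516*exp(4*z) + 19088*exp(3*z) - 108720*exp(2*z) - 302400*exp(z) - 216000))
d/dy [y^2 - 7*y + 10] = 2*y - 7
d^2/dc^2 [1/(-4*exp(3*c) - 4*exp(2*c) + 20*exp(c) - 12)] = (-9*exp(3*c) - 29*exp(2*c) - 43*exp(c) - 15)*exp(c)/(4*(exp(7*c) + 5*exp(6*c) - 3*exp(5*c) - 31*exp(4*c) + 19*exp(3*c) + 63*exp(2*c) - 81*exp(c) + 27))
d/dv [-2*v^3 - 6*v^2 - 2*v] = -6*v^2 - 12*v - 2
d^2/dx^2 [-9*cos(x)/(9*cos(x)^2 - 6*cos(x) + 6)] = (-18*(1 - cos(x)^2)^2 - 27*cos(x)^5 + 162*cos(x)^3 - 48*cos(x)^2 - 120*cos(x) + 42)/(-3*cos(x)^2 + 2*cos(x) - 2)^3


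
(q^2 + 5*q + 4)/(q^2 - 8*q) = (q^2 + 5*q + 4)/(q*(q - 8))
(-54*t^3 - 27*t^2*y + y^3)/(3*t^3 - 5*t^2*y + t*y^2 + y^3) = (-18*t^2 - 3*t*y + y^2)/(t^2 - 2*t*y + y^2)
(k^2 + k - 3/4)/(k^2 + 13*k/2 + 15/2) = (k - 1/2)/(k + 5)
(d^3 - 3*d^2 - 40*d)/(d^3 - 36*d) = (d^2 - 3*d - 40)/(d^2 - 36)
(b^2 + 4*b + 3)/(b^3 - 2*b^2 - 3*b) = (b + 3)/(b*(b - 3))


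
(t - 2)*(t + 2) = t^2 - 4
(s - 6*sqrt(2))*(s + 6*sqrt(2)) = s^2 - 72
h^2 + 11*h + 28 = (h + 4)*(h + 7)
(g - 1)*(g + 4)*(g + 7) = g^3 + 10*g^2 + 17*g - 28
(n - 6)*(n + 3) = n^2 - 3*n - 18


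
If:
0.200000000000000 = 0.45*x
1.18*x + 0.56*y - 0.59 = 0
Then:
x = 0.44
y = 0.12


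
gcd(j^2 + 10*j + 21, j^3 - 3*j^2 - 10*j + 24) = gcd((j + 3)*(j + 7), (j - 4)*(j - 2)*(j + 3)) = j + 3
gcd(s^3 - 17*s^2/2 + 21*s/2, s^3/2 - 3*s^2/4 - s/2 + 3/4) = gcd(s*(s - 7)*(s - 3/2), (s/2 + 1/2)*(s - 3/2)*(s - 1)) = s - 3/2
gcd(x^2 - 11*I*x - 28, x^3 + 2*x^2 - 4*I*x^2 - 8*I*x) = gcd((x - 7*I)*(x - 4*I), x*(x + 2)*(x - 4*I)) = x - 4*I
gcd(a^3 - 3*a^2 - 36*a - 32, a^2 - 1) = a + 1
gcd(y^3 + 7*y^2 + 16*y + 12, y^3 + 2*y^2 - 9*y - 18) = y^2 + 5*y + 6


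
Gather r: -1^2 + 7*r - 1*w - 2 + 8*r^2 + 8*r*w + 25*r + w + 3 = 8*r^2 + r*(8*w + 32)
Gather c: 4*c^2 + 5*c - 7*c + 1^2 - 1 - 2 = 4*c^2 - 2*c - 2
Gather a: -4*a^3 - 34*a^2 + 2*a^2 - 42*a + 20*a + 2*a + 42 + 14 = -4*a^3 - 32*a^2 - 20*a + 56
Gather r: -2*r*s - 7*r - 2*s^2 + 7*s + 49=r*(-2*s - 7) - 2*s^2 + 7*s + 49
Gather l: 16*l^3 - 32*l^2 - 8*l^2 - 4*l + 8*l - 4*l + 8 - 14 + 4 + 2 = 16*l^3 - 40*l^2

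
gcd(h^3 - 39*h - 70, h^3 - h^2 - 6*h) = h + 2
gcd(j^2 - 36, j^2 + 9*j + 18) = j + 6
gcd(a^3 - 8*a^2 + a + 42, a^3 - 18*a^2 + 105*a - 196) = a - 7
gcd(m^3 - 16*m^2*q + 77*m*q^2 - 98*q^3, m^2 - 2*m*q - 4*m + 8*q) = -m + 2*q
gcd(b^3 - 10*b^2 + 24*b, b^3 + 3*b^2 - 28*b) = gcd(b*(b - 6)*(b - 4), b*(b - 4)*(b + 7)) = b^2 - 4*b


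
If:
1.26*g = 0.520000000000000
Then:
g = 0.41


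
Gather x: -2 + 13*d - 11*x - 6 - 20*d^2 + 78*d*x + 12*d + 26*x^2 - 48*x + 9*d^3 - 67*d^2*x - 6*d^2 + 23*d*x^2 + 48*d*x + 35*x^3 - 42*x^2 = 9*d^3 - 26*d^2 + 25*d + 35*x^3 + x^2*(23*d - 16) + x*(-67*d^2 + 126*d - 59) - 8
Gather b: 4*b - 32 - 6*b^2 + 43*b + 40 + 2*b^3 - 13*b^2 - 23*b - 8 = 2*b^3 - 19*b^2 + 24*b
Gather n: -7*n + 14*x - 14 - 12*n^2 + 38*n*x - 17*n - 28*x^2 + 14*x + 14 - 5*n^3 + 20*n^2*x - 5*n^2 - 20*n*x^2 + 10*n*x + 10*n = -5*n^3 + n^2*(20*x - 17) + n*(-20*x^2 + 48*x - 14) - 28*x^2 + 28*x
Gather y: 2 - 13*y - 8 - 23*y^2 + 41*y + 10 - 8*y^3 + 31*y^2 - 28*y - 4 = -8*y^3 + 8*y^2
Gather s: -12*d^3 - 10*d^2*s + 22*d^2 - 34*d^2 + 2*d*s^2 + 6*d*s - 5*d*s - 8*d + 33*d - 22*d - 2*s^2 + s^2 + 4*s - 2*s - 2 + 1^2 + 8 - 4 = -12*d^3 - 12*d^2 + 3*d + s^2*(2*d - 1) + s*(-10*d^2 + d + 2) + 3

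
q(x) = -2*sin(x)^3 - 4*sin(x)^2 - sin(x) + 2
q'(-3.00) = -0.00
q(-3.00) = 2.07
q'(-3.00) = -0.00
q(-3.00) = 2.07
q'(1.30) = -3.82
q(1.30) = -4.47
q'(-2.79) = -0.98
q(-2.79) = 1.95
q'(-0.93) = 0.93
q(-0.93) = 1.26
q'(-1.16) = 0.52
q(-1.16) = 1.10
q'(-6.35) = -0.49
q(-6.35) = 2.05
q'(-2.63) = -1.29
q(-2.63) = 1.77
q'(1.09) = -5.92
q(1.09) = -3.43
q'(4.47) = -0.27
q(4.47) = 1.03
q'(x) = -6*sin(x)^2*cos(x) - 8*sin(x)*cos(x) - cos(x)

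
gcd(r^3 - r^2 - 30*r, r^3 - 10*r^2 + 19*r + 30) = r - 6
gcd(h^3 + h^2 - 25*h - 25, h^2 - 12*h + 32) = 1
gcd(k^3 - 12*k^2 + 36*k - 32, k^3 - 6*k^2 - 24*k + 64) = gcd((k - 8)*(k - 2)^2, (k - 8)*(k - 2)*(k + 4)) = k^2 - 10*k + 16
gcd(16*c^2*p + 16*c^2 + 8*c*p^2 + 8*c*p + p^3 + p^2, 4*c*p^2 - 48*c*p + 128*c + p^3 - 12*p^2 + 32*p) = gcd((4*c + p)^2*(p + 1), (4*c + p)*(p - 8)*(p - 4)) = 4*c + p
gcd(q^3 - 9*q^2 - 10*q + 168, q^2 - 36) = q - 6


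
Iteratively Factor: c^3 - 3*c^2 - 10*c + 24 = (c - 2)*(c^2 - c - 12) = (c - 2)*(c + 3)*(c - 4)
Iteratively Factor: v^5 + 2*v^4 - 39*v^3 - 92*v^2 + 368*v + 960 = (v + 4)*(v^4 - 2*v^3 - 31*v^2 + 32*v + 240) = (v + 4)^2*(v^3 - 6*v^2 - 7*v + 60) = (v + 3)*(v + 4)^2*(v^2 - 9*v + 20) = (v - 5)*(v + 3)*(v + 4)^2*(v - 4)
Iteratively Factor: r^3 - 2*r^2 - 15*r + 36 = (r + 4)*(r^2 - 6*r + 9) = (r - 3)*(r + 4)*(r - 3)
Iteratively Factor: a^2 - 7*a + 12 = (a - 4)*(a - 3)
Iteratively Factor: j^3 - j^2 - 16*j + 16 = (j + 4)*(j^2 - 5*j + 4) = (j - 1)*(j + 4)*(j - 4)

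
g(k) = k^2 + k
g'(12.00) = 25.00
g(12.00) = 156.00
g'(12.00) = 25.00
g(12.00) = 156.00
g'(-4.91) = -8.82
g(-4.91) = 19.20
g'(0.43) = 1.86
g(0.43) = 0.61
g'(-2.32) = -3.64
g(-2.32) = 3.06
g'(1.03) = 3.06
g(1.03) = 2.09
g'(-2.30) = -3.60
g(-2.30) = 2.99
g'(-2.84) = -4.68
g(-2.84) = 5.23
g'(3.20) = 7.40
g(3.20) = 13.44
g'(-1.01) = -1.02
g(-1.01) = 0.01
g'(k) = 2*k + 1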